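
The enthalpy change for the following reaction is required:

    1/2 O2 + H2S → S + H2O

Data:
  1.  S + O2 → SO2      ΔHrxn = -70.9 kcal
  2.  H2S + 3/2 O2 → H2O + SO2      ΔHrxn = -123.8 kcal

ΔHrxn = -52.9 kcal

eq. 1 reversed: +70.9 kcal
eq. 2 as written: -123.8 kcal
By Hess's law, ΔHrxn = (-1)·(-70.9) + (1)·(-123.8) = -52.9 kcal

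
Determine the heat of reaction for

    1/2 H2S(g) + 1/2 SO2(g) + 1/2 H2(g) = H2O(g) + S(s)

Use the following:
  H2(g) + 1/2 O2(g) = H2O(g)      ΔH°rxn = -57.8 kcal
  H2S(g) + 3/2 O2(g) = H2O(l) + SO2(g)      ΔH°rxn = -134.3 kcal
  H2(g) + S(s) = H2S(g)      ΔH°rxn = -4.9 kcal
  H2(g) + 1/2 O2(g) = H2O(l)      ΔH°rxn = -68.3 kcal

equation 1 as written (H2O(g) already on the product side): -57.8 kcal
equation 2 reversed and × 1/2 (SO2(g) must end up as a reactant; scale by 1/2 for the 1/2 SO2(g)): (-1/2)·(-134.3) = +67.15 kcal
equation 3 reversed (reverse to put S(s) on the product side): +4.9 kcal
equation 4 × 1/2: (1/2)·(-68.3) = -34.15 kcal
ΔH°rxn = (-57.8) + (+67.15) + (+4.9) + (-34.15) = -19.9 kcal

ΔH°rxn = -19.9 kcal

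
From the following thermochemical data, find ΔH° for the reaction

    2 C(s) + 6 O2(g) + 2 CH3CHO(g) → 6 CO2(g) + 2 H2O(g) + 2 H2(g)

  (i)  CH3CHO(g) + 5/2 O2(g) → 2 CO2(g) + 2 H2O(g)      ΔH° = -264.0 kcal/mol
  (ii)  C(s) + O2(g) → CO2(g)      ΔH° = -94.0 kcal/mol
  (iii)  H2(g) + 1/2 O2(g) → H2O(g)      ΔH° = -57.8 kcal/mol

(i) × 2 (scale by 2 for the 2 CH3CHO(g)): (2)·(-264.0) = -528.0 kcal/mol
(ii) × 2 (scale by 2 for the 2 C(s)): (2)·(-94.0) = -188.0 kcal/mol
(iii) reversed and × 2 (reverse to put H2(g) on the product side; scale by 2 for the 2 H2(g)): (-2)·(-57.8) = +115.6 kcal/mol
By Hess's law, ΔH° = (-528.0) + (-188.0) + (+115.6) = -600.4 kcal/mol

ΔH° = -600.4 kcal/mol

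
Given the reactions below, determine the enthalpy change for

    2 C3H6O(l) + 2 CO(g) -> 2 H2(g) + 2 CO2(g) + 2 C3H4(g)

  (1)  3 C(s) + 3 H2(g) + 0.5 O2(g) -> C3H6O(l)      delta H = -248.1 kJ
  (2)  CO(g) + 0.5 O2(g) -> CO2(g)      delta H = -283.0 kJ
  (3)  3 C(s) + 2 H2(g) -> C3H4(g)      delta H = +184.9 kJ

delta H = 300.0 kJ

(1) reversed and × 2 (reverse to put C3H6O(l) on the reactant side; ×2 to match 2 C3H6O(l) in the target): (-2)·(-248.1) = +496.2 kJ
(2) × 2 (×2 to match 2 CO(g) in the target): (2)·(-283.0) = -566.0 kJ
(3) × 2 (×2 to match 2 C3H4(g) in the target): (2)·(+184.9) = +369.8 kJ
Summing the manipulated equations, delta H = (-2)·(-248.1) + (2)·(-283.0) + (2)·(+184.9) = 300.0 kJ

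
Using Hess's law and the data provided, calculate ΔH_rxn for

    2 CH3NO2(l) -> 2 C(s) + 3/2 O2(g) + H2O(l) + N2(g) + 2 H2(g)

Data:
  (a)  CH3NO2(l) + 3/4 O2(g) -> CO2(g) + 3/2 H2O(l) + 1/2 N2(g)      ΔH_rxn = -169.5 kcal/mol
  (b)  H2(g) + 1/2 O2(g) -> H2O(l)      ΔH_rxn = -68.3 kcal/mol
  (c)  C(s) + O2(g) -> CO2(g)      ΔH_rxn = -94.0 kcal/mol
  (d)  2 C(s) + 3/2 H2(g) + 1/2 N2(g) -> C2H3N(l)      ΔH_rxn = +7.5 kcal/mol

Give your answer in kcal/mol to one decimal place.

(a) × 2 (scale by 2 for the 2 CH3NO2(l)): (2)·(-169.5) = -339.0 kcal/mol
(b) reversed and × 2: (-2)·(-68.3) = +136.6 kcal/mol
(c) reversed and × 2: (-2)·(-94.0) = +188.0 kcal/mol
(d): not needed (C2H3N(l) appears nowhere else).
Summing the manipulated equations, ΔH_rxn = (2)·(-169.5) + (-2)·(-68.3) + (-2)·(-94.0) = -14.4 kcal/mol

ΔH_rxn = -14.4 kcal/mol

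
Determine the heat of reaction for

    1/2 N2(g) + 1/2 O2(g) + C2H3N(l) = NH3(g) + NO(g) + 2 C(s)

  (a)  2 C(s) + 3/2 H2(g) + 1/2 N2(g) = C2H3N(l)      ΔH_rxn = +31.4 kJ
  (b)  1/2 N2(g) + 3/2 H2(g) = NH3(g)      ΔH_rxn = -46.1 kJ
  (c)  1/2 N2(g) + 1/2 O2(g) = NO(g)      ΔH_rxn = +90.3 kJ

(a) reversed (C2H3N(l) must end up as a reactant): -31.4 kJ
(b) as written (NH3(g) already on the product side): -46.1 kJ
(c) as written (NO(g) already on the product side): +90.3 kJ
ΔH_rxn = (-31.4) + (-46.1) + (+90.3) = 12.8 kJ

ΔH_rxn = 12.8 kJ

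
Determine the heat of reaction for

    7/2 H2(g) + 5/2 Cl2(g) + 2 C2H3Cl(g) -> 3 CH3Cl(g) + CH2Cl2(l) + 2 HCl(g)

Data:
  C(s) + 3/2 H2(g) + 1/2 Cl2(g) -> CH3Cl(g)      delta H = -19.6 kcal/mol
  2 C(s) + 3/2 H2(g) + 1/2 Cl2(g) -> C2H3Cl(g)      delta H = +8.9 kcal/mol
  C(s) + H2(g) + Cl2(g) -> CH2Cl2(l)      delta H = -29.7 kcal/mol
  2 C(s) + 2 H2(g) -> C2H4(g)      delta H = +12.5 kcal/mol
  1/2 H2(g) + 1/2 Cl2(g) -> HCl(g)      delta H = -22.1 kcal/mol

equation 1 × 3: (3)·(-19.6) = -58.8 kcal/mol
equation 2 reversed and × 2: (-2)·(+8.9) = -17.8 kcal/mol
equation 3 as written: -29.7 kcal/mol
equation 4: not needed.
equation 5 × 2: (2)·(-22.1) = -44.2 kcal/mol
Summing the manipulated equations, delta H = (3)·(-19.6) + (-2)·(+8.9) + (1)·(-29.7) + (2)·(-22.1) = -150.5 kcal/mol

delta H = -150.5 kcal/mol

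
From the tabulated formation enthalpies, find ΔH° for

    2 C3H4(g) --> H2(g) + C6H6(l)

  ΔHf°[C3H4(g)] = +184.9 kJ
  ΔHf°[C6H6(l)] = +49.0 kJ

ΔH° = -320.8 kJ

Products: 1·(+0.0) + 1·(+49.0) = +49.0
Reactants: 2·(+184.9) = +369.8
ΔH° = (+49.0) − (+369.8) = -320.8 kJ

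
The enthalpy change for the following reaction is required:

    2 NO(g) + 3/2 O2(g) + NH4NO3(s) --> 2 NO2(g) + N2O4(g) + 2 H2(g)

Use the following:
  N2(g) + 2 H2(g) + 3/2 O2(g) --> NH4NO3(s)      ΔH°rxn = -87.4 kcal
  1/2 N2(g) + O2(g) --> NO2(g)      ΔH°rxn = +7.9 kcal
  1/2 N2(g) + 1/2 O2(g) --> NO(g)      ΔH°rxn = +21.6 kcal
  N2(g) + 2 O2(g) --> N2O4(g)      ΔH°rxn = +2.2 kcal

equation 1 reversed (NH4NO3(s) must end up as a reactant): +87.4 kcal
equation 2 × 2 (×2 to match 2 NO2(g) in the target): (2)·(+7.9) = +15.8 kcal
equation 3 reversed and × 2 (NO(g) must end up as a reactant; ×2 to match 2 NO(g) in the target): (-2)·(+21.6) = -43.2 kcal
equation 4 as written (N2O4(g) already on the product side): +2.2 kcal
ΔH°rxn = (-1)·(-87.4) + (2)·(+7.9) + (-2)·(+21.6) + (1)·(+2.2) = 62.2 kcal

ΔH°rxn = 62.2 kcal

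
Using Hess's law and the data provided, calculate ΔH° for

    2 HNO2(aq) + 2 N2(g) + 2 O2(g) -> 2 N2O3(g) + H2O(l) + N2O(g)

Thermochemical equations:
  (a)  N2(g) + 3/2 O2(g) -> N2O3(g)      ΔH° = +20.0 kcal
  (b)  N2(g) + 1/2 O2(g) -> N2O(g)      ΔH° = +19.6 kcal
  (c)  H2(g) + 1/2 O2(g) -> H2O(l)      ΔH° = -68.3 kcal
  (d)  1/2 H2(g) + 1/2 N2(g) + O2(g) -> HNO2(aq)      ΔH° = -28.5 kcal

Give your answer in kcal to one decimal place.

ΔH° = 48.3 kcal

(a) × 2 (scale by 2 for the 2 N2O3(g)): (2)·(+20.0) = +40.0 kcal
(b) as written (N2O(g) already on the product side): +19.6 kcal
(c) as written (H2O(l) already on the product side): -68.3 kcal
(d) reversed and × 2 (reverse to put HNO2(aq) on the reactant side; ×2 to match 2 HNO2(aq) in the target): (-2)·(-28.5) = +57.0 kcal
ΔH° = (2)·(+20.0) + (1)·(+19.6) + (1)·(-68.3) + (-2)·(-28.5) = 48.3 kcal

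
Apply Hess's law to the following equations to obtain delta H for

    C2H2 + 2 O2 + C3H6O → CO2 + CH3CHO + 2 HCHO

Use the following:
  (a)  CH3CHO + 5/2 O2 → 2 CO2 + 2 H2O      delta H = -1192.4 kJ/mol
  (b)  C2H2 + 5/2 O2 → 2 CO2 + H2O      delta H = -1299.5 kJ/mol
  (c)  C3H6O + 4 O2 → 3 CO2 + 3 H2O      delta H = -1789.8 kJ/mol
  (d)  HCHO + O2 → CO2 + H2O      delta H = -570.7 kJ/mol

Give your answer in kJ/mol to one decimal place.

(a) reversed: +1192.4 kJ/mol
(b) as written: -1299.5 kJ/mol
(c) as written: -1789.8 kJ/mol
(d) reversed and × 2: (-2)·(-570.7) = +1141.4 kJ/mol
delta H = (+1192.4) + (-1299.5) + (-1789.8) + (+1141.4) = -755.5 kJ/mol

delta H = -755.5 kJ/mol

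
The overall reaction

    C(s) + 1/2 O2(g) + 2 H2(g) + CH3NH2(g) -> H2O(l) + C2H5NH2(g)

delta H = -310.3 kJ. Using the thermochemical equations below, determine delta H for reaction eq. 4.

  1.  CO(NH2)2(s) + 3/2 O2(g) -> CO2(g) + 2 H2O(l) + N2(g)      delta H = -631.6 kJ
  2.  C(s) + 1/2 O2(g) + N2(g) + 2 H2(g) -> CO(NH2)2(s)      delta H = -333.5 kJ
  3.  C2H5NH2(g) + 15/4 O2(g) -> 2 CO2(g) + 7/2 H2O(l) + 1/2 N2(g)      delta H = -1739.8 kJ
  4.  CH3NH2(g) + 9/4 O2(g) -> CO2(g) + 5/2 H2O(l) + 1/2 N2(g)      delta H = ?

eq. 1 as written: -631.6 kJ
eq. 2 as written: -333.5 kJ
eq. 3 reversed: +1739.8 kJ
eq. 4 as written: contributes x
-310.3 = (-631.6) + (-333.5) + (+1739.8) + x
x = (-310.3 − (+774.7)) / (1) = -1085.0 kJ

delta H = -1085.0 kJ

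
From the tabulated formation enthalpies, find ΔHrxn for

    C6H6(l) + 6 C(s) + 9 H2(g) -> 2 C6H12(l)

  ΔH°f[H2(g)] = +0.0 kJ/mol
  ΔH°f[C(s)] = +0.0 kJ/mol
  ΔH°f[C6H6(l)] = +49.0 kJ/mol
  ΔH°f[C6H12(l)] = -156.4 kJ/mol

ΔH°rxn = Σ nΔHf°(products) − Σ nΔHf°(reactants).
Products: 2·(-156.4) = -312.8
Reactants: 1·(+49.0) + 6·(+0.0) + 9·(+0.0) = +49.0
ΔHrxn = (-312.8) − (+49.0) = -361.8 kJ/mol

ΔHrxn = -361.8 kJ/mol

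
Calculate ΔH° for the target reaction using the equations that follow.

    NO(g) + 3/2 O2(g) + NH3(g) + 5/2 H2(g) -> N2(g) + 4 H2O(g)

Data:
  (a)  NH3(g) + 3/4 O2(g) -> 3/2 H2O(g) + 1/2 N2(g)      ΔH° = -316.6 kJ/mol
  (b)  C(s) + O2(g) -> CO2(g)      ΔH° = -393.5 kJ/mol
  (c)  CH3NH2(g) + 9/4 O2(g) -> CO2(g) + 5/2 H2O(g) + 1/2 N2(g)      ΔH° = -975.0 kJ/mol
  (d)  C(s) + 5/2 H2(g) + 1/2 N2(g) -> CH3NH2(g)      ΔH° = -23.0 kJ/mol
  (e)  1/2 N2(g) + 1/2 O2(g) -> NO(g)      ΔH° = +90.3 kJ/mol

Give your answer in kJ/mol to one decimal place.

(a) as written: -316.6 kJ/mol
(b) reversed: +393.5 kJ/mol
(c) as written: -975.0 kJ/mol
(d) as written: -23.0 kJ/mol
(e) reversed: -90.3 kJ/mol
ΔH° = (1)·(-316.6) + (-1)·(-393.5) + (1)·(-975.0) + (1)·(-23.0) + (-1)·(+90.3) = -1011.4 kJ/mol

ΔH° = -1011.4 kJ/mol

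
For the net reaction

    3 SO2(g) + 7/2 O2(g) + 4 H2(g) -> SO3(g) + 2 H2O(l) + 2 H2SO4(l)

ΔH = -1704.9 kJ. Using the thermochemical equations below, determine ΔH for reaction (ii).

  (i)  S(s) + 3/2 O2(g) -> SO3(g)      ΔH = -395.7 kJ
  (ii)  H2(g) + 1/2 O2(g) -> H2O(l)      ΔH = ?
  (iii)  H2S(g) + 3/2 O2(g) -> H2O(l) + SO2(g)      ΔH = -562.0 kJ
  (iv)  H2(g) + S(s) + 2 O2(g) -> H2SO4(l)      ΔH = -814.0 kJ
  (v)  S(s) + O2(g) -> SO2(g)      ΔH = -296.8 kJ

ΔH = -285.8 kJ

(i) as written: -395.7 kJ
(ii) × 2: contributes 2·x
(iii): not needed.
(iv) × 2: (2)·(-814.0) = -1628.0 kJ
(v) reversed and × 3: (-3)·(-296.8) = +890.4 kJ
-1704.9 = (-395.7) + (-1628.0) + (+890.4) + 2·x
x = (-1704.9 − (-1133.3)) / (2) = -285.8 kJ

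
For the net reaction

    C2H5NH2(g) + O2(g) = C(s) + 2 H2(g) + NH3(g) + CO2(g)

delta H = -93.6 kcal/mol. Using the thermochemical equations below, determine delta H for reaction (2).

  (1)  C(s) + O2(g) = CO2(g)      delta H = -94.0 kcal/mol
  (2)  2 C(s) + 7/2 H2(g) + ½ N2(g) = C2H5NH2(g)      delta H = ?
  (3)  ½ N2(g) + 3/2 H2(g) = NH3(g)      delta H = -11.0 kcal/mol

delta H = -11.4 kcal/mol

(1) as written: -94.0 kcal/mol
(2) reversed: contributes −x
(3) as written: -11.0 kcal/mol
-93.6 = (-94.0) + (-11.0) − x
x = (-93.6 − (-105.0)) / (-1) = -11.4 kcal/mol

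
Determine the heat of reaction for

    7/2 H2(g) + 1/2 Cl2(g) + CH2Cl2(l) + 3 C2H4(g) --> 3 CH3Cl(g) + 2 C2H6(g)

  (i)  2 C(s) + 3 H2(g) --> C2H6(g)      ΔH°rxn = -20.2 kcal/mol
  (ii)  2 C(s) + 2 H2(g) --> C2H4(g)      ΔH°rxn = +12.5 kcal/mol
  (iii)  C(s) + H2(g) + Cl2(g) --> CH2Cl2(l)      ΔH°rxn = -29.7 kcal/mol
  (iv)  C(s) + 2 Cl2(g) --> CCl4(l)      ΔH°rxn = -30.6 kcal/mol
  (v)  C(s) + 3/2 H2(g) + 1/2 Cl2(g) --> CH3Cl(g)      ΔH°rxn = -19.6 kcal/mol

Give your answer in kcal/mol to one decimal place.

(i) × 2: (2)·(-20.2) = -40.4 kcal/mol
(ii) reversed and × 3: (-3)·(+12.5) = -37.5 kcal/mol
(iii) reversed: +29.7 kcal/mol
(iv): not needed.
(v) × 3: (3)·(-19.6) = -58.8 kcal/mol
By Hess's law, ΔH°rxn = (2)·(-20.2) + (-3)·(+12.5) + (-1)·(-29.7) + (3)·(-19.6) = -107.0 kcal/mol

ΔH°rxn = -107.0 kcal/mol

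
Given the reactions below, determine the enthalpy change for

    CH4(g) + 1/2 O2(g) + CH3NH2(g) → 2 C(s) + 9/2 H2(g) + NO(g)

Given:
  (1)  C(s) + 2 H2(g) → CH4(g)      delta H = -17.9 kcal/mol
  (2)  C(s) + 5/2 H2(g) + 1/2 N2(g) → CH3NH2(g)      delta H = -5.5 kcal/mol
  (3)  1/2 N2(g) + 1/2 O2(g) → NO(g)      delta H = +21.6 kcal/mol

(1) reversed: +17.9 kcal/mol
(2) reversed: +5.5 kcal/mol
(3) as written: +21.6 kcal/mol
Since enthalpy is a state function, delta H = (-1)·(-17.9) + (-1)·(-5.5) + (1)·(+21.6) = 45.0 kcal/mol

delta H = 45.0 kcal/mol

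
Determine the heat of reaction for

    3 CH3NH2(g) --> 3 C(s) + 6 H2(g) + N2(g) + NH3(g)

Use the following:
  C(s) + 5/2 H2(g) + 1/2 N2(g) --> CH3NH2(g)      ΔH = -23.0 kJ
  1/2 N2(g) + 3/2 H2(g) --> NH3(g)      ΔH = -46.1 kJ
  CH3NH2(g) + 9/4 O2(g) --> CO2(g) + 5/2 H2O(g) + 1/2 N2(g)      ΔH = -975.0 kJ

ΔH = 22.9 kJ

equation 1 reversed and × 3 (C(s) must end up as a product; ×3 to match 3 C(s) in the target): (-3)·(-23.0) = +69.0 kJ
equation 2 as written (NH3(g) already on the product side): -46.1 kJ
equation 3: not needed (H2O(g) appears nowhere else).
ΔH = (-3)·(-23.0) + (1)·(-46.1) = 22.9 kJ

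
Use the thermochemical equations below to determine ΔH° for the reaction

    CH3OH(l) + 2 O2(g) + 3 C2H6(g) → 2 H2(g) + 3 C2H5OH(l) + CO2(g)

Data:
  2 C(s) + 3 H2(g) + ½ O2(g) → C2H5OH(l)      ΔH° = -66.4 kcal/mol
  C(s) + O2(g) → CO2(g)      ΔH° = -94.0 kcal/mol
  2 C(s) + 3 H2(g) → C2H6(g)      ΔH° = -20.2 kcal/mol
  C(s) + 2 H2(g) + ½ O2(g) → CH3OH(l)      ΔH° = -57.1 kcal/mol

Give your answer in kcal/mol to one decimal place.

equation 1 × 3: (3)·(-66.4) = -199.2 kcal/mol
equation 2 as written: -94.0 kcal/mol
equation 3 reversed and × 3: (-3)·(-20.2) = +60.6 kcal/mol
equation 4 reversed: +57.1 kcal/mol
Combining the equations, ΔH° = (-199.2) + (-94.0) + (+60.6) + (+57.1) = -175.5 kcal/mol

ΔH° = -175.5 kcal/mol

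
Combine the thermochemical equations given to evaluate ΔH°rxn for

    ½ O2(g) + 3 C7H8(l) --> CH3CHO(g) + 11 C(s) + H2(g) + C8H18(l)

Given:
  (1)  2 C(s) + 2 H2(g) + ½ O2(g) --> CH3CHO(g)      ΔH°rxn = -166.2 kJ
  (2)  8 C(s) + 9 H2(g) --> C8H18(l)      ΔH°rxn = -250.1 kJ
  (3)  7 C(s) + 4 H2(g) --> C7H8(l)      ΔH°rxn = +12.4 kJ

(1) as written (CH3CHO(g) already on the product side): -166.2 kJ
(2) as written (C8H18(l) already on the product side): -250.1 kJ
(3) reversed and × 3 (reverse to put C7H8(l) on the reactant side; ×3 to match 3 C7H8(l) in the target): (-3)·(+12.4) = -37.2 kJ
ΔH°rxn = (-166.2) + (-250.1) + (-37.2) = -453.5 kJ

ΔH°rxn = -453.5 kJ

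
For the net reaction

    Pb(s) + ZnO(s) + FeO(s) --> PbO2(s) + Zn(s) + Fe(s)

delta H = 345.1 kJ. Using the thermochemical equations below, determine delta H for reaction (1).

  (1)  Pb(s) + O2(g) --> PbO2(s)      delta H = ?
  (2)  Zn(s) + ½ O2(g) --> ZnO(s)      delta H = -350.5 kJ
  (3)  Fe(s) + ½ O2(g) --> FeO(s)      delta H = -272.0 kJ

delta H = -277.4 kJ

(1) as written (PbO2(s) already on the product side): contributes x
(2) reversed (reverse to put ZnO(s) on the reactant side): +350.5 kJ
(3) reversed (reverse to put FeO(s) on the reactant side): +272.0 kJ
+345.1 = (+350.5) + (+272.0) + x
x = (+345.1 − (+622.5)) / (1) = -277.4 kJ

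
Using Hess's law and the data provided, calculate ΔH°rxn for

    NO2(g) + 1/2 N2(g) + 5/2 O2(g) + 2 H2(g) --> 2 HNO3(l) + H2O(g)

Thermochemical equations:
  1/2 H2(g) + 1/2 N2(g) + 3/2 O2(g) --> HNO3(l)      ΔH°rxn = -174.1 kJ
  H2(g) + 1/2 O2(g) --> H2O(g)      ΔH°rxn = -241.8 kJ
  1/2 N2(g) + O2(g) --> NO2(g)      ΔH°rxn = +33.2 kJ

ΔH°rxn = -623.2 kJ

equation 1 × 2: (2)·(-174.1) = -348.2 kJ
equation 2 as written: -241.8 kJ
equation 3 reversed: -33.2 kJ
Since enthalpy is a state function, ΔH°rxn = (-348.2) + (-241.8) + (-33.2) = -623.2 kJ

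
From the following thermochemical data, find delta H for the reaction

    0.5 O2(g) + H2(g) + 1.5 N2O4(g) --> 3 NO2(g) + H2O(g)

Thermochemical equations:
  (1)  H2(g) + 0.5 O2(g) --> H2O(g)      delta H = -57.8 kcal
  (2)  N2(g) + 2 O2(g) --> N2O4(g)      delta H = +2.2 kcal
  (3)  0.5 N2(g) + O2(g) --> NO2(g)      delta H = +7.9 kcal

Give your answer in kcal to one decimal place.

(1) as written (H2O(g) already on the product side): -57.8 kcal
(2) reversed and × 3/2 (reverse to put N2O4(g) on the reactant side; ×3/2 to match 3/2 N2O4(g) in the target): (-3/2)·(+2.2) = -3.3 kcal
(3) × 3 (scale by 3 for the 3 NO2(g)): (3)·(+7.9) = +23.7 kcal
delta H = (-57.8) + (-3.3) + (+23.7) = -37.4 kcal

delta H = -37.4 kcal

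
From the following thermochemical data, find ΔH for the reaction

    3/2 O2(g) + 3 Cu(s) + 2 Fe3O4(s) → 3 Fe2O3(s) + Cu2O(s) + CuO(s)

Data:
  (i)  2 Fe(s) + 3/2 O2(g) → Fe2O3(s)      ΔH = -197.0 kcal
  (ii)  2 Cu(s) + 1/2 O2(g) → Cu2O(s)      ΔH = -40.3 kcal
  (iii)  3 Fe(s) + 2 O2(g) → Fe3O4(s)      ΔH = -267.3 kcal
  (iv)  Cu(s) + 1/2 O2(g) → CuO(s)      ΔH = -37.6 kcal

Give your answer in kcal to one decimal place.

ΔH = -134.3 kcal

(i) × 3 (scale by 3 for the 3 Fe2O3(s)): (3)·(-197.0) = -591.0 kcal
(ii) as written (Cu2O(s) already on the product side): -40.3 kcal
(iii) reversed and × 2 (Fe3O4(s) must end up as a reactant; scale by 2 for the 2 Fe3O4(s)): (-2)·(-267.3) = +534.6 kcal
(iv) as written (CuO(s) already on the product side): -37.6 kcal
ΔH = (-591.0) + (-40.3) + (+534.6) + (-37.6) = -134.3 kcal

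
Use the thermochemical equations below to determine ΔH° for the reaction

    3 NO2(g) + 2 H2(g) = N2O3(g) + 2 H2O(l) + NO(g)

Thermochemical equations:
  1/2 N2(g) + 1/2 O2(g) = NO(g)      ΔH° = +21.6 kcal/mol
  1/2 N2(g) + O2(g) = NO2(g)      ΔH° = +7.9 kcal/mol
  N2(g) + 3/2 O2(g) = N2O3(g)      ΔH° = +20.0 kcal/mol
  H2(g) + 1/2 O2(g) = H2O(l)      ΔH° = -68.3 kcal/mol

equation 1 as written (NO(g) already on the product side): +21.6 kcal/mol
equation 2 reversed and × 3 (NO2(g) must end up as a reactant; scale by 3 for the 3 NO2(g)): (-3)·(+7.9) = -23.7 kcal/mol
equation 3 as written (N2O3(g) already on the product side): +20.0 kcal/mol
equation 4 × 2 (×2 to match 2 H2O(l) in the target): (2)·(-68.3) = -136.6 kcal/mol
Summing the manipulated equations, ΔH° = (1)·(+21.6) + (-3)·(+7.9) + (1)·(+20.0) + (2)·(-68.3) = -118.7 kcal/mol

ΔH° = -118.7 kcal/mol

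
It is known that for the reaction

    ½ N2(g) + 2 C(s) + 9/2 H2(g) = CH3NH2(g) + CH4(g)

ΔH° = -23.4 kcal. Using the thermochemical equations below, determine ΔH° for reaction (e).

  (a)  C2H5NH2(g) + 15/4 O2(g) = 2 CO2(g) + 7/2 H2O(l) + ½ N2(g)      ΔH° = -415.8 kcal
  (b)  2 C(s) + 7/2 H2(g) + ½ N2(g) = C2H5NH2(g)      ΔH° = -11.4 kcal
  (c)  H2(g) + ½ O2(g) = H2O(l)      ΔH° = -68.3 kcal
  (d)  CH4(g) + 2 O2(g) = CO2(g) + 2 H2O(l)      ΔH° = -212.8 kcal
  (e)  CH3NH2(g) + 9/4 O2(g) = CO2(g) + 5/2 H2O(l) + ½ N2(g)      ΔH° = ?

ΔH° = -259.3 kcal

(a) as written: -415.8 kcal
(b) as written (C(s) already on the reactant side): -11.4 kcal
(c) as written: -68.3 kcal
(d) reversed (reverse to put CH4(g) on the product side): +212.8 kcal
(e) reversed (CH3NH2(g) must end up as a product): contributes −x
-23.4 = (-415.8) + (-11.4) + (-68.3) + (+212.8) − x
x = (-23.4 − (-282.7)) / (-1) = -259.3 kcal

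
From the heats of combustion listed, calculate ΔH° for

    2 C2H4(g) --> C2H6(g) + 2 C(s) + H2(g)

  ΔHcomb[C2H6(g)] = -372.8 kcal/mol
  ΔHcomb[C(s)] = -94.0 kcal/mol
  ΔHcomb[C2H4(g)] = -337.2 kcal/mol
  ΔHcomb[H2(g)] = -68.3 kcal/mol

ΔH° = -45.3 kcal/mol

With combustion enthalpies, reactants minus products:
= [2·(-337.2)] − [1·(-372.8) + 2·(-94.0) + 1·(-68.3)]
= -45.3 kcal/mol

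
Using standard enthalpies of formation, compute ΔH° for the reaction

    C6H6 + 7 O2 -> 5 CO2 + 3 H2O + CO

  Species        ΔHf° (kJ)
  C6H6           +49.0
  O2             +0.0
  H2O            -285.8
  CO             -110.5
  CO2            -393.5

ΔH° = -2984.4 kJ

Products: 5·(-393.5) + 3·(-285.8) + 1·(-110.5) = -2935.4
Reactants: 1·(+49.0) + 7·(+0.0) = +49.0
ΔH° = (-2935.4) − (+49.0) = -2984.4 kJ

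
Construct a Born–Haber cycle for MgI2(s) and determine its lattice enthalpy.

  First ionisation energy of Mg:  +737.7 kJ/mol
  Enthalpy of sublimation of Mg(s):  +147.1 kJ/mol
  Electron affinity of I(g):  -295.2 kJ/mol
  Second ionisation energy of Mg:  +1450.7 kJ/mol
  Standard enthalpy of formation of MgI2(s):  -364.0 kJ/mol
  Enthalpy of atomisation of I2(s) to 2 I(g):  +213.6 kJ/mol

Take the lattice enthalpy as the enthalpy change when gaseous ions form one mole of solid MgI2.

ΔHf° = 1·ΔHsub + 1·(ΣIE) + 1·D(I2) + 2·EA + U
-364.0 = 1·(+147.1) + 1·(+2188.4) + 1·(+213.6) + 2·(-295.2) + U
U = -364.0 − (+1958.7) = -2322.7 kJ/mol

U = -2322.7 kJ/mol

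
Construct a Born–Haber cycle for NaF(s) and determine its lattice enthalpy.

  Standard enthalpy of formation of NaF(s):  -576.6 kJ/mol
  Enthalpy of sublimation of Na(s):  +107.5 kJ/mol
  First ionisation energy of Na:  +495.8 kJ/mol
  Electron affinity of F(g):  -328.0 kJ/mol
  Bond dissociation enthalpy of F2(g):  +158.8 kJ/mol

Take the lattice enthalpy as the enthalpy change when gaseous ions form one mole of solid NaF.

ΔHf° = 1·ΔHsub + 1·(ΣIE) + 1/2·D(F2) + 1·EA + U
-576.6 = 1·(+107.5) + 1·(+495.8) + 1/2·(+158.8) + 1·(-328.0) + U
U = -576.6 − (+354.7) = -931.3 kJ/mol

U = -931.3 kJ/mol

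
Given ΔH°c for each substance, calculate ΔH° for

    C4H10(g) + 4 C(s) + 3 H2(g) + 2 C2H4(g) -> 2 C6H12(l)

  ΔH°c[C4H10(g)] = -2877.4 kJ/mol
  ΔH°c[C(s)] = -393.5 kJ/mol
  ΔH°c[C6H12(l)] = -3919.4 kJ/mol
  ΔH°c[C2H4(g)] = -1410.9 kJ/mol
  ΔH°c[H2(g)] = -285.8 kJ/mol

Using ΔH = Σ nΔHc°(reactants) − Σ nΔHc°(products):
= [1·(-2877.4) + 4·(-393.5) + 3·(-285.8) + 2·(-1410.9)] − [2·(-3919.4)]
= -291.8 kJ/mol

ΔH° = -291.8 kJ/mol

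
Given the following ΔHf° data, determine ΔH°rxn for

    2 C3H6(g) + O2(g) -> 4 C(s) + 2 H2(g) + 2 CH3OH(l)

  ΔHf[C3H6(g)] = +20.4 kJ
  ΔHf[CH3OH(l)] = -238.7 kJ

Products: 4·(+0.0) + 2·(+0.0) + 2·(-238.7) = -477.4
Reactants: 2·(+20.4) + 1·(+0.0) = +40.8
ΔH°rxn = (-477.4) − (+40.8) = -518.2 kJ

ΔH°rxn = -518.2 kJ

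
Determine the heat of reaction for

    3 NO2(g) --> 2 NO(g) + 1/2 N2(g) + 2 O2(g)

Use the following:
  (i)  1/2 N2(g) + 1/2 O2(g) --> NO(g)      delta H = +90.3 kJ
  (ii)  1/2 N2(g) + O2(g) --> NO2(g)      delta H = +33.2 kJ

delta H = 81.0 kJ

(i) × 2 (scale by 2 for the 2 NO(g)): (2)·(+90.3) = +180.6 kJ
(ii) reversed and × 3 (NO2(g) must end up as a reactant; scale by 3 for the 3 NO2(g)): (-3)·(+33.2) = -99.6 kJ
delta H = (+180.6) + (-99.6) = 81.0 kJ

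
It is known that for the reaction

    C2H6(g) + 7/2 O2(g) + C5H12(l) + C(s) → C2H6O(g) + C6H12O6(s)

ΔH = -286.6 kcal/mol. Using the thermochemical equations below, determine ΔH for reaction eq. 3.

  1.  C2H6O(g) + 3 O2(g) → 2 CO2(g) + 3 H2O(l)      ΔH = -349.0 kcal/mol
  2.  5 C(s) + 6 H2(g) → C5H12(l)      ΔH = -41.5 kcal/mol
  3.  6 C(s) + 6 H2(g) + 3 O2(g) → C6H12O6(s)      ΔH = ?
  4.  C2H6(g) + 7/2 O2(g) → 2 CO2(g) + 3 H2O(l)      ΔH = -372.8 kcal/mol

ΔH = -304.3 kcal/mol

eq. 1 reversed (C2H6O(g) must end up as a product): +349.0 kcal/mol
eq. 2 reversed (reverse to put C5H12(l) on the reactant side): +41.5 kcal/mol
eq. 3 as written (C6H12O6(s) already on the product side): contributes x
eq. 4 as written (C2H6(g) already on the reactant side): -372.8 kcal/mol
-286.6 = (+349.0) + (+41.5) + (-372.8) + x
x = (-286.6 − (+17.7)) / (1) = -304.3 kcal/mol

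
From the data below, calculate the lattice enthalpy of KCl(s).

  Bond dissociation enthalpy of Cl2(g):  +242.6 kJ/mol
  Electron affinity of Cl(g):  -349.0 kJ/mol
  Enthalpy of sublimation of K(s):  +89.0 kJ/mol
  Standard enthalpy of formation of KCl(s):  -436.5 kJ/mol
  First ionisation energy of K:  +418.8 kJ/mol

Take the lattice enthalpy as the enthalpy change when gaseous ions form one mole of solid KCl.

ΔHf° = 1·ΔHsub + 1·(ΣIE) + 1/2·D(Cl2) + 1·EA + U
-436.5 = 1·(+89.0) + 1·(+418.8) + 1/2·(+242.6) + 1·(-349.0) + U
U = -436.5 − (+280.1) = -716.6 kJ/mol

U = -716.6 kJ/mol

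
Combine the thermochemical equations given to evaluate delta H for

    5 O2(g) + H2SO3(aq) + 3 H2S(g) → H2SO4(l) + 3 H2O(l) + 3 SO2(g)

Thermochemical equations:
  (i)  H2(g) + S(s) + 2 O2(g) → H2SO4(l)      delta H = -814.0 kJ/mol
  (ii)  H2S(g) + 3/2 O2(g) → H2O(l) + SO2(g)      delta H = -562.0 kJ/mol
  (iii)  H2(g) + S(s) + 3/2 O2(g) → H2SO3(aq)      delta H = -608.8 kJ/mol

delta H = -1891.2 kJ/mol

(i) as written: -814.0 kJ/mol
(ii) × 3: (3)·(-562.0) = -1686.0 kJ/mol
(iii) reversed: +608.8 kJ/mol
delta H = (-814.0) + (-1686.0) + (+608.8) = -1891.2 kJ/mol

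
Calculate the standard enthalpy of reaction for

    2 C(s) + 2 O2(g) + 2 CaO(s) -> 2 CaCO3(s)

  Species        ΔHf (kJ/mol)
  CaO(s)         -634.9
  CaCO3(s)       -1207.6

ΔH_rxn = -1145.4 kJ/mol

Products: 2·(-1207.6) = -2415.2
Reactants: 2·(+0.0) + 2·(+0.0) + 2·(-634.9) = -1269.8
ΔH_rxn = (-2415.2) − (-1269.8) = -1145.4 kJ/mol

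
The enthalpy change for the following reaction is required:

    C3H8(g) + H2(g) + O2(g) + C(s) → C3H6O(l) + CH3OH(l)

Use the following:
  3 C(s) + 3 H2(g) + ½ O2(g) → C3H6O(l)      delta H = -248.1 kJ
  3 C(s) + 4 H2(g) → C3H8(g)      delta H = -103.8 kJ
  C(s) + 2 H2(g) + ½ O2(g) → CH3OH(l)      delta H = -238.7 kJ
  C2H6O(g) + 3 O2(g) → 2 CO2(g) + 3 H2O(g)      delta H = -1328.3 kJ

equation 1 as written: -248.1 kJ
equation 2 reversed: +103.8 kJ
equation 3 as written: -238.7 kJ
equation 4: not needed.
Since enthalpy is a state function, delta H = (-248.1) + (+103.8) + (-238.7) = -383.0 kJ

delta H = -383.0 kJ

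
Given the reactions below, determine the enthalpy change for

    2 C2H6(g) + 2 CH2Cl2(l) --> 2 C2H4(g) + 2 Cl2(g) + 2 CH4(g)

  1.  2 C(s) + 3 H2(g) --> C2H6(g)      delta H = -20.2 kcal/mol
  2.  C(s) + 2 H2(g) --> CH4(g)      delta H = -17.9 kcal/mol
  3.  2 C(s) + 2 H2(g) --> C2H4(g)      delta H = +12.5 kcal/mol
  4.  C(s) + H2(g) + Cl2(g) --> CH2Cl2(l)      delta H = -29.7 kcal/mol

eq. 1 reversed and × 2: (-2)·(-20.2) = +40.4 kcal/mol
eq. 2 × 2: (2)·(-17.9) = -35.8 kcal/mol
eq. 3 × 2: (2)·(+12.5) = +25.0 kcal/mol
eq. 4 reversed and × 2: (-2)·(-29.7) = +59.4 kcal/mol
delta H = (+40.4) + (-35.8) + (+25.0) + (+59.4) = 89.0 kcal/mol

delta H = 89.0 kcal/mol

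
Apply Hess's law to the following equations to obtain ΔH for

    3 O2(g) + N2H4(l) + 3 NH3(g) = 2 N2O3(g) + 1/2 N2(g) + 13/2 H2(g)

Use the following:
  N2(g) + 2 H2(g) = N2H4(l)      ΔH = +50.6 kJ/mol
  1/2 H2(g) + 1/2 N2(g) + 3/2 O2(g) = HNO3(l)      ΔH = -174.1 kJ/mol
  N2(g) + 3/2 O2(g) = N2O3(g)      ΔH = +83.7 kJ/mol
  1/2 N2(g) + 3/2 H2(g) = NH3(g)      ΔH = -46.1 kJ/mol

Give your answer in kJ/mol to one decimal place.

ΔH = 255.1 kJ/mol

equation 1 reversed (N2H4(l) must end up as a reactant): -50.6 kJ/mol
equation 2: not needed (HNO3(l) appears nowhere else).
equation 3 × 2 (×2 to match 2 N2O3(g) in the target): (2)·(+83.7) = +167.4 kJ/mol
equation 4 reversed and × 3 (reverse to put NH3(g) on the reactant side; ×3 to match 3 NH3(g) in the target): (-3)·(-46.1) = +138.3 kJ/mol
By Hess's law, ΔH = (-1)·(+50.6) + (2)·(+83.7) + (-3)·(-46.1) = 255.1 kJ/mol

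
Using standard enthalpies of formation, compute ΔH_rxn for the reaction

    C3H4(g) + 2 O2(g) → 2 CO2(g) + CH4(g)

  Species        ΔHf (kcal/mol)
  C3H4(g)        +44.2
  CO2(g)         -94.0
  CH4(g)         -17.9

Products: 2·(-94.0) + 1·(-17.9) = -205.9
Reactants: 1·(+44.2) + 2·(+0.0) = +44.2
ΔH_rxn = (-205.9) − (+44.2) = -250.1 kcal/mol

ΔH_rxn = -250.1 kcal/mol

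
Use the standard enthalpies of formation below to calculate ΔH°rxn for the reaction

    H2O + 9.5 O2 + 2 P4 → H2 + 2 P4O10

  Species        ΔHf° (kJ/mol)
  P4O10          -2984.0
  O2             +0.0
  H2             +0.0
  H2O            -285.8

ΔH°rxn = -5682.2 kJ/mol

ΔH°rxn = Σ nΔHf°(products) − Σ nΔHf°(reactants).
Products: 1·(+0.0) + 2·(-2984.0) = -5968.0
Reactants: 1·(-285.8) + 19/2·(+0.0) + 2·(+0.0) = -285.8
ΔH°rxn = (-5968.0) − (-285.8) = -5682.2 kJ/mol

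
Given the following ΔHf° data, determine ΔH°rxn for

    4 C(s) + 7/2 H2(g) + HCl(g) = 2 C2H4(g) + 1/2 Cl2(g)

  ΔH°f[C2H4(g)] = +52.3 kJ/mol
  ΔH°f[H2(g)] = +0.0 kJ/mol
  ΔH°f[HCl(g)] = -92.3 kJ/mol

ΔH°rxn = Σ nΔHf°(products) − Σ nΔHf°(reactants).
Products: 2·(+52.3) + 1/2·(+0.0) = +104.6
Reactants: 4·(+0.0) + 7/2·(+0.0) + 1·(-92.3) = -92.3
ΔH°rxn = (+104.6) − (-92.3) = 196.9 kJ/mol

ΔH°rxn = 196.9 kJ/mol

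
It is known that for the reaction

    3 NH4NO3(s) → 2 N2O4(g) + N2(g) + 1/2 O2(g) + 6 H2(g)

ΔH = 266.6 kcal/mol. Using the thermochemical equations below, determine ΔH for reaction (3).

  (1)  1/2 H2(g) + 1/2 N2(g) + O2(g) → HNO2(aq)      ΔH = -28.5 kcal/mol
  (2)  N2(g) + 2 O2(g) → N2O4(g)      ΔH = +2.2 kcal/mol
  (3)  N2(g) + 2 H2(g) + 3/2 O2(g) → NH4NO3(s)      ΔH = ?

(1): not needed (HNO2(aq) appears nowhere else).
(2) × 2 (scale by 2 for the 2 N2O4(g)): (2)·(+2.2) = +4.4 kcal/mol
(3) reversed and × 3 (NH4NO3(s) must end up as a reactant; ×3 to match 3 NH4NO3(s) in the target): contributes −3·x
+266.6 = (+4.4) − 3·x
x = (+266.6 − (+4.4)) / (-3) = -87.4 kcal/mol

ΔH = -87.4 kcal/mol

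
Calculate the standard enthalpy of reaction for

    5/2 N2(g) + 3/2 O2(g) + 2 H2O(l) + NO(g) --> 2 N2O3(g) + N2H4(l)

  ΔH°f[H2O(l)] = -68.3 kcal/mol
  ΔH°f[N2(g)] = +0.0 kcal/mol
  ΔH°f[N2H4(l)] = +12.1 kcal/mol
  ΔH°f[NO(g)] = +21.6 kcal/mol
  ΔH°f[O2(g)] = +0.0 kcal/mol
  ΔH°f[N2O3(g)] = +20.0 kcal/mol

ΔH°rxn = 167.1 kcal/mol

ΔH°rxn = Σ nΔHf°(products) − Σ nΔHf°(reactants).
Products: 2·(+20.0) + 1·(+12.1) = +52.1
Reactants: 5/2·(+0.0) + 3/2·(+0.0) + 2·(-68.3) + 1·(+21.6) = -115.0
ΔH°rxn = (+52.1) − (-115.0) = 167.1 kcal/mol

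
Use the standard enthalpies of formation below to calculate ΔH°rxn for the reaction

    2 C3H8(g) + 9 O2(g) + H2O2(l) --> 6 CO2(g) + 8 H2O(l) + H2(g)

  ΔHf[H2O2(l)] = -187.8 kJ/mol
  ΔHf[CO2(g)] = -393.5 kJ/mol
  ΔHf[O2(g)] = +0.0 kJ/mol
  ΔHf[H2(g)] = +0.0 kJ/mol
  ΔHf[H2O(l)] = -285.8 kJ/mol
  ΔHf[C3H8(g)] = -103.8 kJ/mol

Products: 6·(-393.5) + 8·(-285.8) + 1·(+0.0) = -4647.4
Reactants: 2·(-103.8) + 9·(+0.0) + 1·(-187.8) = -395.4
ΔH°rxn = (-4647.4) − (-395.4) = -4252.0 kJ/mol

ΔH°rxn = -4252.0 kJ/mol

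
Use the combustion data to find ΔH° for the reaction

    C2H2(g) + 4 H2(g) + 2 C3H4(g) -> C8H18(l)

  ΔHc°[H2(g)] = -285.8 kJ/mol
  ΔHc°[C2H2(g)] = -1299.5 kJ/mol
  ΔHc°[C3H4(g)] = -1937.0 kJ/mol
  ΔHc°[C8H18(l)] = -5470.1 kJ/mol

Using ΔH = Σ nΔHc°(reactants) − Σ nΔHc°(products):
= [1·(-1299.5) + 4·(-285.8) + 2·(-1937.0)] − [1·(-5470.1)]
= -846.6 kJ/mol

ΔH° = -846.6 kJ/mol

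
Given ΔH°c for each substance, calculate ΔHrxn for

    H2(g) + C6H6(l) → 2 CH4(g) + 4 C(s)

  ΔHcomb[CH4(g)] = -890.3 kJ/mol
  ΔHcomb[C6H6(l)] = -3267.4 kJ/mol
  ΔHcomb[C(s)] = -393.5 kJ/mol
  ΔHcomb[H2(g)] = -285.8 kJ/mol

ΔHrxn = -198.6 kJ/mol

Using ΔH = Σ nΔHc°(reactants) − Σ nΔHc°(products):
= [1·(-285.8) + 1·(-3267.4)] − [2·(-890.3) + 4·(-393.5)]
= -198.6 kJ/mol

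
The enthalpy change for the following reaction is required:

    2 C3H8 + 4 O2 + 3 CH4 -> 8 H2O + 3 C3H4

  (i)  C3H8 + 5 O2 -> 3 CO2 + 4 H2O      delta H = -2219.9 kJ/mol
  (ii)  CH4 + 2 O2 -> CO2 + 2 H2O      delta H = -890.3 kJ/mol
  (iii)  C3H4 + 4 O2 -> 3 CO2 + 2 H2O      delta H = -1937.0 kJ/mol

(i) × 2 (scale by 2 for the 2 C3H8): (2)·(-2219.9) = -4439.8 kJ/mol
(ii) × 3 (scale by 3 for the 3 CH4): (3)·(-890.3) = -2670.9 kJ/mol
(iii) reversed and × 3 (C3H4 must end up as a product; scale by 3 for the 3 C3H4): (-3)·(-1937.0) = +5811.0 kJ/mol
delta H = (2)·(-2219.9) + (3)·(-890.3) + (-3)·(-1937.0) = -1299.7 kJ/mol

delta H = -1299.7 kJ/mol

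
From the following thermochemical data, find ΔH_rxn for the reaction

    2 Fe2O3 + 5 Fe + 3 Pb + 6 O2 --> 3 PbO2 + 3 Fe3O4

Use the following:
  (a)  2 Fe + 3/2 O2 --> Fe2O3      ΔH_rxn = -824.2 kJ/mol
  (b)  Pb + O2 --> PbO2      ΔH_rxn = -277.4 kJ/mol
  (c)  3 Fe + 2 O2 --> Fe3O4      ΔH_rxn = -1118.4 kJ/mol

(a) reversed and × 2: (-2)·(-824.2) = +1648.4 kJ/mol
(b) × 3: (3)·(-277.4) = -832.2 kJ/mol
(c) × 3: (3)·(-1118.4) = -3355.2 kJ/mol
By Hess's law, ΔH_rxn = (+1648.4) + (-832.2) + (-3355.2) = -2539.0 kJ/mol

ΔH_rxn = -2539.0 kJ/mol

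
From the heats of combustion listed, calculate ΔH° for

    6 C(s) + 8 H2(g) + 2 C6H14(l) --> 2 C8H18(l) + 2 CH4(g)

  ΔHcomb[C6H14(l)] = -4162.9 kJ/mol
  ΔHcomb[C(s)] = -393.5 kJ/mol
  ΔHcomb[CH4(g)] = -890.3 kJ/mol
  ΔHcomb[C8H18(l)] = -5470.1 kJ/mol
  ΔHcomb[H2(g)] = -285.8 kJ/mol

With combustion enthalpies, reactants minus products:
= [6·(-393.5) + 8·(-285.8) + 2·(-4162.9)] − [2·(-5470.1) + 2·(-890.3)]
= -252.4 kJ/mol

ΔH° = -252.4 kJ/mol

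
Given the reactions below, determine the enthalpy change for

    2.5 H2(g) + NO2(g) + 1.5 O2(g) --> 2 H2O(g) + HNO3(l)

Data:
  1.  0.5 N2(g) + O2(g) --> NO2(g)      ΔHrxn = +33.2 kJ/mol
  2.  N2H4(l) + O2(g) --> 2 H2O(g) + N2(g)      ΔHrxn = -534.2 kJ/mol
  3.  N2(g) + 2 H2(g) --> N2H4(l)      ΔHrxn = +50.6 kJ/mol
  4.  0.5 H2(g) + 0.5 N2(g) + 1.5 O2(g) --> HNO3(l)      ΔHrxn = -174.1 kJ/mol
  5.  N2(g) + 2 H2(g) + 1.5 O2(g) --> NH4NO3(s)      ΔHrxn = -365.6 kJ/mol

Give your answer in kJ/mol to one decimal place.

eq. 1 reversed (NO2(g) must end up as a reactant): -33.2 kJ/mol
eq. 2 as written (H2O(g) already on the product side): -534.2 kJ/mol
eq. 3 as written: +50.6 kJ/mol
eq. 4 as written (HNO3(l) already on the product side): -174.1 kJ/mol
eq. 5: not needed (NH4NO3(s) appears nowhere else).
By Hess's law, ΔHrxn = (-1)·(+33.2) + (1)·(-534.2) + (1)·(+50.6) + (1)·(-174.1) = -690.9 kJ/mol

ΔHrxn = -690.9 kJ/mol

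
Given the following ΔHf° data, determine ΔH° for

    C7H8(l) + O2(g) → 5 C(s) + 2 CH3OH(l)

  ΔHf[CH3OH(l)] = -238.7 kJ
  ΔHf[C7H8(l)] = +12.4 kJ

ΔH° = -489.8 kJ

Products: 5·(+0.0) + 2·(-238.7) = -477.4
Reactants: 1·(+12.4) + 1·(+0.0) = +12.4
ΔH° = (-477.4) − (+12.4) = -489.8 kJ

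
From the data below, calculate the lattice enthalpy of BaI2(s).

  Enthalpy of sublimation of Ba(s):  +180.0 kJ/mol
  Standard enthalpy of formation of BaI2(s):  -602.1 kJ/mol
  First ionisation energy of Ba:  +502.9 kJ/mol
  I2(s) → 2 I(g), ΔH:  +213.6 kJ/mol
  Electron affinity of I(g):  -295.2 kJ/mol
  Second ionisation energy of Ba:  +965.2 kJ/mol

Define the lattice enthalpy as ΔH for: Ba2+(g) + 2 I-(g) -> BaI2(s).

ΔHf° = 1·ΔHsub + 1·(ΣIE) + 1·D(I2) + 2·EA + U
-602.1 = 1·(+180.0) + 1·(+1468.1) + 1·(+213.6) + 2·(-295.2) + U
U = -602.1 − (+1271.3) = -1873.4 kJ/mol

U = -1873.4 kJ/mol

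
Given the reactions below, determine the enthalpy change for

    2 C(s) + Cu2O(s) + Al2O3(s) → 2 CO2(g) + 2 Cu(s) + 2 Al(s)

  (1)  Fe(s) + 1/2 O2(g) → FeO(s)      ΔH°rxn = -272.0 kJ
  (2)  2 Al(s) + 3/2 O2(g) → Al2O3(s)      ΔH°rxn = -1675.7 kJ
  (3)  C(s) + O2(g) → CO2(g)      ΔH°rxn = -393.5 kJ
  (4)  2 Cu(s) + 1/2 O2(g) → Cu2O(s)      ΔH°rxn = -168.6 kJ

(1): not needed (FeO(s) appears nowhere else).
(2) reversed (reverse to put Al2O3(s) on the reactant side): +1675.7 kJ
(3) × 2 (scale by 2 for the 2 CO2(g)): (2)·(-393.5) = -787.0 kJ
(4) reversed (reverse to put Cu2O(s) on the reactant side): +168.6 kJ
Since enthalpy is a state function, ΔH°rxn = (+1675.7) + (-787.0) + (+168.6) = 1057.3 kJ

ΔH°rxn = 1057.3 kJ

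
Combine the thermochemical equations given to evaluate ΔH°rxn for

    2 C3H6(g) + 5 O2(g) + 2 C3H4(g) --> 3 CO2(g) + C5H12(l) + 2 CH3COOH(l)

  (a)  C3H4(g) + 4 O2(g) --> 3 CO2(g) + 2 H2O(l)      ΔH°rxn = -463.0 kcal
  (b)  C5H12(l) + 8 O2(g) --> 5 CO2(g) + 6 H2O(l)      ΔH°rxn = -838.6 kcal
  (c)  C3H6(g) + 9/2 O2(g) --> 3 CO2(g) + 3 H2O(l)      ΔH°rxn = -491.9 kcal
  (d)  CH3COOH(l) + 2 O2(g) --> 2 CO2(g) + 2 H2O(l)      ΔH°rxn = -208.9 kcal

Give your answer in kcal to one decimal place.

(a) × 2: (2)·(-463.0) = -926.0 kcal
(b) reversed: +838.6 kcal
(c) × 2: (2)·(-491.9) = -983.8 kcal
(d) reversed and × 2: (-2)·(-208.9) = +417.8 kcal
ΔH°rxn = (-926.0) + (+838.6) + (-983.8) + (+417.8) = -653.4 kcal

ΔH°rxn = -653.4 kcal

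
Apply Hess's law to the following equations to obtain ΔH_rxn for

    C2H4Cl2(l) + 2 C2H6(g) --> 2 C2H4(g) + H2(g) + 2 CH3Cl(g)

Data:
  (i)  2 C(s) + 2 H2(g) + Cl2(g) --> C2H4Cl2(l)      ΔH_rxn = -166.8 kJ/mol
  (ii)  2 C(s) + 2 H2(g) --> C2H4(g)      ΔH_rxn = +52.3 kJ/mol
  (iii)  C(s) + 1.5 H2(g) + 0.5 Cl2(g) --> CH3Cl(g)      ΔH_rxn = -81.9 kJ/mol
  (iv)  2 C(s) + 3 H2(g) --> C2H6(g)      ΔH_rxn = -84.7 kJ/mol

(i) reversed (reverse to put C2H4Cl2(l) on the reactant side): +166.8 kJ/mol
(ii) × 2 (×2 to match 2 C2H4(g) in the target): (2)·(+52.3) = +104.6 kJ/mol
(iii) × 2 (×2 to match 2 CH3Cl(g) in the target): (2)·(-81.9) = -163.8 kJ/mol
(iv) reversed and × 2 (reverse to put C2H6(g) on the reactant side; ×2 to match 2 C2H6(g) in the target): (-2)·(-84.7) = +169.4 kJ/mol
Since enthalpy is a state function, ΔH_rxn = (+166.8) + (+104.6) + (-163.8) + (+169.4) = 277.0 kJ/mol

ΔH_rxn = 277.0 kJ/mol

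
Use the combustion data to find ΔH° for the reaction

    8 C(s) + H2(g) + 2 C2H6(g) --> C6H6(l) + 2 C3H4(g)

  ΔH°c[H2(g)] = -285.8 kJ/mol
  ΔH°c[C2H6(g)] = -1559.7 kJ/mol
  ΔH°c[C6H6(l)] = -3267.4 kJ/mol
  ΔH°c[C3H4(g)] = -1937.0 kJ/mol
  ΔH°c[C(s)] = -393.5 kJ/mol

With combustion enthalpies, reactants minus products:
= [8·(-393.5) + 1·(-285.8) + 2·(-1559.7)] − [1·(-3267.4) + 2·(-1937.0)]
= 588.2 kJ/mol

ΔH° = 588.2 kJ/mol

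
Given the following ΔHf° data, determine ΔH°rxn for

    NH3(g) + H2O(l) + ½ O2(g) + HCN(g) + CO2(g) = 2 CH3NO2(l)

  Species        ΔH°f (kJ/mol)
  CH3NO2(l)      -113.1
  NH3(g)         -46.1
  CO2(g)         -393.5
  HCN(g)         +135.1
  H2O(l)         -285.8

ΔH°rxn = 364.1 kJ/mol

Products: 2·(-113.1) = -226.2
Reactants: 1·(-46.1) + 1·(-285.8) + 1/2·(+0.0) + 1·(+135.1) + 1·(-393.5) = -590.3
ΔH°rxn = (-226.2) − (-590.3) = 364.1 kJ/mol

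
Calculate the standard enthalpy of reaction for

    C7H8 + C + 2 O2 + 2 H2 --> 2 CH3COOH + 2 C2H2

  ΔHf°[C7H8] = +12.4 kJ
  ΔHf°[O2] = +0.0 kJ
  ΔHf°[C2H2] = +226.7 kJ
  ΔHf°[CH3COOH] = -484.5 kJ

ΔHrxn = -528.0 kJ

Products: 2·(-484.5) + 2·(+226.7) = -515.6
Reactants: 1·(+12.4) + 1·(+0.0) + 2·(+0.0) + 2·(+0.0) = +12.4
ΔHrxn = (-515.6) − (+12.4) = -528.0 kJ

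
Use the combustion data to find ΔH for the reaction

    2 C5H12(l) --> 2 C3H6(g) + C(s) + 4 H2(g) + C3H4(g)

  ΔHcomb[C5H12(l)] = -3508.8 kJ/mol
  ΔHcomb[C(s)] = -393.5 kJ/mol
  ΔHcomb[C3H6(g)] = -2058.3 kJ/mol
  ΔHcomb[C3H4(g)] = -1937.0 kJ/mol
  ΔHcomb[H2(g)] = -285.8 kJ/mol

With combustion enthalpies, reactants minus products:
= [2·(-3508.8)] − [2·(-2058.3) + 1·(-393.5) + 4·(-285.8) + 1·(-1937.0)]
= 572.7 kJ/mol

ΔH = 572.7 kJ/mol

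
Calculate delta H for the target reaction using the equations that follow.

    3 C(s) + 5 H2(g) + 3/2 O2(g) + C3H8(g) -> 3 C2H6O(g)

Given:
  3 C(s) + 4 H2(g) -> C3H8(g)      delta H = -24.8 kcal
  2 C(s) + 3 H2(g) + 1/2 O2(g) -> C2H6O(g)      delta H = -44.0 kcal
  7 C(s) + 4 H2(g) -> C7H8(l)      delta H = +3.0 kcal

equation 1 reversed: +24.8 kcal
equation 2 × 3: (3)·(-44.0) = -132.0 kcal
equation 3: not needed.
Summing the manipulated equations, delta H = (-1)·(-24.8) + (3)·(-44.0) = -107.2 kcal

delta H = -107.2 kcal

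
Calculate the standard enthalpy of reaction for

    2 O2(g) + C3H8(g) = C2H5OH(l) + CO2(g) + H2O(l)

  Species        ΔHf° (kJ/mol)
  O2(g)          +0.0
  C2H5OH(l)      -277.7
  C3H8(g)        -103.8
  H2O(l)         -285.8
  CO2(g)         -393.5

ΔHrxn = -853.2 kJ/mol

ΔH°rxn = Σ nΔHf°(products) − Σ nΔHf°(reactants).
Products: 1·(-277.7) + 1·(-393.5) + 1·(-285.8) = -957.0
Reactants: 2·(+0.0) + 1·(-103.8) = -103.8
ΔHrxn = (-957.0) − (-103.8) = -853.2 kJ/mol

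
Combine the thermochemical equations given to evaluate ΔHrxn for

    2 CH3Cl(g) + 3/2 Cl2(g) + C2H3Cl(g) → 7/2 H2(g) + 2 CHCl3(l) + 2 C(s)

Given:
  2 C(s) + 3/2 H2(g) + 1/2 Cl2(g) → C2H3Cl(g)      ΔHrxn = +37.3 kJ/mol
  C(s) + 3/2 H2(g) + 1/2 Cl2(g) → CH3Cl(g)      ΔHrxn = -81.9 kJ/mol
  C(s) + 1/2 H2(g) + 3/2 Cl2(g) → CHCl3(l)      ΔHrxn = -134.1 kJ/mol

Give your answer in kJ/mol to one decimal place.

ΔHrxn = -141.7 kJ/mol

equation 1 reversed: -37.3 kJ/mol
equation 2 reversed and × 2: (-2)·(-81.9) = +163.8 kJ/mol
equation 3 × 2: (2)·(-134.1) = -268.2 kJ/mol
ΔHrxn = (-37.3) + (+163.8) + (-268.2) = -141.7 kJ/mol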